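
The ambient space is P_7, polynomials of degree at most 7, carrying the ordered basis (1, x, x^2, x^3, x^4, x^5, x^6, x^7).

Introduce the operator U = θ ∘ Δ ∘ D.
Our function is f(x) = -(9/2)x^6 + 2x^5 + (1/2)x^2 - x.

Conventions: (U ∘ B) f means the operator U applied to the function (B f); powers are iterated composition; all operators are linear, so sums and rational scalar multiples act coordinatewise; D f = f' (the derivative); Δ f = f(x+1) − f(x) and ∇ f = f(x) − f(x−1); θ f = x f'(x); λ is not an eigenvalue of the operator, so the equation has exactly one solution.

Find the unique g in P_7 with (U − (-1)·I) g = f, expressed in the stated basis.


g(x) = -(9/2)x^6 + 2x^5 + 540x^4 + 690x^3 - (25079/2)x^2 - 10526x

write g with unknown coordinates in the stated basis and equate coefficients in (U − (-1)·I) g = f
solving from the highest basis element down gives g = -(9/2)x^6 + 2x^5 + 540x^4 + 690x^3 - (25079/2)x^2 - 10526x
check: U g = -540x^4 - 690x^3 + 12540x^2 + 10525x
so U g − (-1)·g = -(9/2)x^6 + 2x^5 + (1/2)x^2 - x = f ✓


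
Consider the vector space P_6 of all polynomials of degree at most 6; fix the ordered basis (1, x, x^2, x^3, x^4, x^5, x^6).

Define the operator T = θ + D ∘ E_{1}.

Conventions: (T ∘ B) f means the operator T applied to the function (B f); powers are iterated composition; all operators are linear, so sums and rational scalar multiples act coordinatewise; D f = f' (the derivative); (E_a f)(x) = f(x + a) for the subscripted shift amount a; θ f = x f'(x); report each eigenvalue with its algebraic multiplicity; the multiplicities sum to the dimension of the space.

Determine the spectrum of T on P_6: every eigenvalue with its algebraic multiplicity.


image of 1: 0
image of x: x + 1
image of x^2: 2x^2 + 2x + 2
image of x^3: 3x^3 + 3x^2 + 6x + 3
image of x^4: 4x^4 + 4x^3 + 12x^2 + 12x + 4
image of x^5: 5x^5 + 5x^4 + 20x^3 + 30x^2 + 20x + 5
image of x^6: 6x^6 + 6x^5 + 30x^4 + 60x^3 + 60x^2 + 30x + 6
the matrix is upper triangular; its diagonal is (0, 1, 2, 3, 4, 5, 6)
for a triangular matrix the eigenvalues are the diagonal entries, with algebraic multiplicity their repetition count

λ = 0 (multiplicity 1), λ = 1 (multiplicity 1), λ = 2 (multiplicity 1), λ = 3 (multiplicity 1), λ = 4 (multiplicity 1), λ = 5 (multiplicity 1), λ = 6 (multiplicity 1)


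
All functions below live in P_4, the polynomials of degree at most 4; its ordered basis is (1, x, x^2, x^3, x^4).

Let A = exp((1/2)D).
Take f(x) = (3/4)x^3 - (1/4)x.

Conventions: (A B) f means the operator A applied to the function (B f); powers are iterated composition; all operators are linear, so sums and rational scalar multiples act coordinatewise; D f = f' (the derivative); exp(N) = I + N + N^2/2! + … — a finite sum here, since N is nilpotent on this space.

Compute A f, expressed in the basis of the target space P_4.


order-1 term: (9/8)x^2 - 1/8
order-2 term: (9/16)x
order-3 term: 3/32
the series for exp((1/2)D) f terminates at order 3
exp((1/2)D) f = (3/4)x^3 + (9/8)x^2 + (5/16)x - 1/32

the image equals g(x) = (3/4)x^3 + (9/8)x^2 + (5/16)x - 1/32


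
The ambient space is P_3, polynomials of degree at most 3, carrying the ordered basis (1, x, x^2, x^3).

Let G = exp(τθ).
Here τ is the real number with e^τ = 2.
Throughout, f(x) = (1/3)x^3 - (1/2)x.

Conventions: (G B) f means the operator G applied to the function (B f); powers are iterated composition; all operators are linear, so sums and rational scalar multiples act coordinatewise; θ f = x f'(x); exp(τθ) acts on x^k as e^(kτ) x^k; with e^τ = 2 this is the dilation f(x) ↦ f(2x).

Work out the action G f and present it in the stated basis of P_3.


exp(τθ) x^k = e^(kτ) x^k; with e^τ = 2 this sends x^k to 2^k x^k
x ↦ 2 x
x^3 ↦ 8 x^3
applying this coordinatewise to f: exp(τθ) f = (8/3)x^3 - x

g(x) = (8/3)x^3 - x


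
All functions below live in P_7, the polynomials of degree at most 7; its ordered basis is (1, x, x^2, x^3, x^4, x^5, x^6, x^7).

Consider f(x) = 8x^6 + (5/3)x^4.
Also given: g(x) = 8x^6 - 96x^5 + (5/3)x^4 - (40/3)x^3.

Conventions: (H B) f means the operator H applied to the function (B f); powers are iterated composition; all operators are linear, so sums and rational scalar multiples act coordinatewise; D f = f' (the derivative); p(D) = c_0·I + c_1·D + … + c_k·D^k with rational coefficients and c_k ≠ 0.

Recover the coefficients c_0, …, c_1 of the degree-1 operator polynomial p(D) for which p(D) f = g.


c_0 = 1, c_1 = -2

D^0 f = 8x^6 + (5/3)x^4
D^1 f = 48x^5 + (20/3)x^3
matching coefficients of g against c_0 f + c_1 Df + … from the top degree down determines the c_i
solution: c_0 = 1, c_1 = -2


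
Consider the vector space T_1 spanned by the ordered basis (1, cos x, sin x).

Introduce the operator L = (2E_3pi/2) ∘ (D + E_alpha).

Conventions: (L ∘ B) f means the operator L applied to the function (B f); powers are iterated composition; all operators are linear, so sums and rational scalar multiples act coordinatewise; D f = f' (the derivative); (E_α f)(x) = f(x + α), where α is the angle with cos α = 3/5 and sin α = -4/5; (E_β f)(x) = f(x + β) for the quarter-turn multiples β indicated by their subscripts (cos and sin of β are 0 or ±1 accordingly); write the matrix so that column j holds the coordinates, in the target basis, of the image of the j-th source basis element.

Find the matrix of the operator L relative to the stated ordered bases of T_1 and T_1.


the matrix is [[2, 0, 0]; [0, 2/5, -6/5]; [0, 6/5, 2/5]] (rows listed top to bottom)

image of 1: 2
image of cos x: (2/5)cos x + (6/5)sin x
image of sin x: -(6/5)cos x + (2/5)sin x
each image's coordinates form column j of the matrix


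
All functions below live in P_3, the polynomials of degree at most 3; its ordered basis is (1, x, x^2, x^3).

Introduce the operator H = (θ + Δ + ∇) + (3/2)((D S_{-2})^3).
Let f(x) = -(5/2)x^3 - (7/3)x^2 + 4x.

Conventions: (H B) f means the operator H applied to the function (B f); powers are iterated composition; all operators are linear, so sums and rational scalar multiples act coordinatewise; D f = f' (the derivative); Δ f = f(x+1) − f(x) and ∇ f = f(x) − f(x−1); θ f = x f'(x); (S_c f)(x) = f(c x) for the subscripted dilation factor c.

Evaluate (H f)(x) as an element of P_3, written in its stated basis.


θ f = -(15/2)x^3 - (14/3)x^2 + 4x
Δ f = -(15/2)x^2 - (73/6)x - 5/6
∇ f = -(15/2)x^2 + (17/6)x + 23/6
(θ + Δ + ∇) f = -(15/2)x^3 - (59/3)x^2 - (16/3)x + 3
S_{-2} f = 20x^3 - (28/3)x^2 - 8x
D S_{-2} f = 60x^2 - (56/3)x - 8
S_{-2} (D S_{-2}) f = 240x^2 + (112/3)x - 8
D S_{-2} (D S_{-2}) f = 480x + 112/3
S_{-2} (D S_{-2}) (D S_{-2}) f = -960x + 112/3
D S_{-2} (D S_{-2}) (D S_{-2}) f = -960
((3/2)((D S_{-2})^3)) f = -1440
((θ + Δ + ∇) + (3/2)((D S_{-2})^3)) f = -(15/2)x^3 - (59/3)x^2 - (16/3)x - 1437

the image equals g(x) = -(15/2)x^3 - (59/3)x^2 - (16/3)x - 1437


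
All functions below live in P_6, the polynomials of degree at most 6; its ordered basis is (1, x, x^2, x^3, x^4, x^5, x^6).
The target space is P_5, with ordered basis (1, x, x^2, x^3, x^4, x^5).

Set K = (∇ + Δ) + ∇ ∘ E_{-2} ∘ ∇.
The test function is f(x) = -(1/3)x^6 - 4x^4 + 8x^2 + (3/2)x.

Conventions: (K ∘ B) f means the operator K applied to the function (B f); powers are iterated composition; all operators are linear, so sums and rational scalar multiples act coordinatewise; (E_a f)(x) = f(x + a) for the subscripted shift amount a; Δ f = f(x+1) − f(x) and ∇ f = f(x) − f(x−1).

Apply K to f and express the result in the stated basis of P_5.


∇ f = -2x^5 + 5x^4 - (68/3)x^3 + 29x^2 - 2x - 13/6
Δ f = -2x^5 - 5x^4 - (68/3)x^3 - 29x^2 - 2x + 31/6
(∇ + Δ) f = -4x^5 - (136/3)x^3 - 4x + 3
∇ f = -2x^5 + 5x^4 - (68/3)x^3 + 29x^2 - 2x - 13/6
E_{-2} ∇ f = -2x^5 + 25x^4 - (428/3)x^3 + 445x^2 - 710x + 2659/6
∇ E_{-2} ∇ f = -10x^4 + 120x^3 - 598x^2 + 1428x - 3974/3
((∇ + Δ) + ∇ ∘ E_{-2} ∘ ∇) f = -4x^5 - 10x^4 + (224/3)x^3 - 598x^2 + 1424x - 3965/3

the image equals g(x) = -4x^5 - 10x^4 + (224/3)x^3 - 598x^2 + 1424x - 3965/3


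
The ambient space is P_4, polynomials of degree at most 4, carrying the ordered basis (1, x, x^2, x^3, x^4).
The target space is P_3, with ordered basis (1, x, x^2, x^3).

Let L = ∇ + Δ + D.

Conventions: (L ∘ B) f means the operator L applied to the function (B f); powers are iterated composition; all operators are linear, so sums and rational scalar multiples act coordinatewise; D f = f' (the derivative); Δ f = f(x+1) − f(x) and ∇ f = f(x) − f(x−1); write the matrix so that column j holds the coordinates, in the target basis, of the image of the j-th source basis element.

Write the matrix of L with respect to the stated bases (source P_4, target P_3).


image of 1: 0
image of x: 3
image of x^2: 6x
image of x^3: 9x^2 + 2
image of x^4: 12x^3 + 8x
each image's coordinates form column j of the matrix

the matrix is [[0, 3, 0, 2, 0]; [0, 0, 6, 0, 8]; [0, 0, 0, 9, 0]; [0, 0, 0, 0, 12]] (rows listed top to bottom)


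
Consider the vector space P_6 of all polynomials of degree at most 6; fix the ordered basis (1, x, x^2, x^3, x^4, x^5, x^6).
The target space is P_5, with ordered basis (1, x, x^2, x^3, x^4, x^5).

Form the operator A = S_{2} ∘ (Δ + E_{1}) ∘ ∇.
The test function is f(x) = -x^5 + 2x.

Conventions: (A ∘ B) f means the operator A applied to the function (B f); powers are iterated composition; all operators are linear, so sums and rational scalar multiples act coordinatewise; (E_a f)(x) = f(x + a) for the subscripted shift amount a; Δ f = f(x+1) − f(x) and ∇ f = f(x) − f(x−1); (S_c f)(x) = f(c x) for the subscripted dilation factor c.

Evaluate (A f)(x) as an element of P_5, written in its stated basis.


∇ f = -5x^4 + 10x^3 - 10x^2 + 5x + 1
Δ ∇ f = -20x^3 - 10x
E_{1} ∇ f = -5x^4 - 10x^3 - 10x^2 - 5x + 1
(Δ + E_{1}) ∇ f = -5x^4 - 30x^3 - 10x^2 - 15x + 1
S_{2} ((Δ + E_{1}) ∘ ∇) f = -80x^4 - 240x^3 - 40x^2 - 30x + 1

the image equals g(x) = -80x^4 - 240x^3 - 40x^2 - 30x + 1


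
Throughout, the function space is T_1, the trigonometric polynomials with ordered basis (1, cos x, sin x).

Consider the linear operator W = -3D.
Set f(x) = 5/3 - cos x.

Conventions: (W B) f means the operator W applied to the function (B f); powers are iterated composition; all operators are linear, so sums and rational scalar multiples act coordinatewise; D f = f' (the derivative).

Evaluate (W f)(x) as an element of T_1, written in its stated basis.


D f = sin x
(-3D) f = -3sin x

the image equals g(x) = -3sin x


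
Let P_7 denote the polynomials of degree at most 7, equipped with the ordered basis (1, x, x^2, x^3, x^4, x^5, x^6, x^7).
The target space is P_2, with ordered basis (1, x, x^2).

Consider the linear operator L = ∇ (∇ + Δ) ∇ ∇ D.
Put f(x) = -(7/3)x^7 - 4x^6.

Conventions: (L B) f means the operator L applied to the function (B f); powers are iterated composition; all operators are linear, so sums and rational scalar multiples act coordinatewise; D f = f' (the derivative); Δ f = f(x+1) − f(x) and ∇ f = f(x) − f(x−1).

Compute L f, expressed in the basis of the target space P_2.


the image equals g(x) = -11760x^2 + 29520x - 24680

D f = -(49/3)x^6 - 24x^5
∇ D f = -98x^5 + 125x^4 - (260/3)x^3 + 5x^2 + 22x - 23/3
∇ ∇ D f = -490x^4 + 1480x^3 - 1990x^2 + 1260x - 878/3
∇ (∇ ∇ D) f = -1960x^3 + 7380x^2 - 10380x + 5220
Δ (∇ ∇ D) f = -1960x^3 + 1500x^2 - 1500x + 260
(∇ + Δ) (∇ ∇ D) f = -3920x^3 + 8880x^2 - 11880x + 5480
∇ (∇ + Δ) (∇ ∇ D) f = -11760x^2 + 29520x - 24680


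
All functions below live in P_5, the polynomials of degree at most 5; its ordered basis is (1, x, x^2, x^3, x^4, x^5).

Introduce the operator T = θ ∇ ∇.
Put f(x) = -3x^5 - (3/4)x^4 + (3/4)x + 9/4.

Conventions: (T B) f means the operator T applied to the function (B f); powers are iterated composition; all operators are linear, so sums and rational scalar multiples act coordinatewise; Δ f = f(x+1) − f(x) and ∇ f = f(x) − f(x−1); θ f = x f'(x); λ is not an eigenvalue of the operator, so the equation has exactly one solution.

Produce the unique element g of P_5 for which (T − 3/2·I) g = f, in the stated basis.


g(x) = 2x^5 + (1/2)x^4 + 80x^3 - 152x^2 + (2429/6)x - 3/2

write g with unknown coordinates in the stated basis and equate coefficients in (T − 3/2·I) g = f
solving from the highest basis element down gives g = 2x^5 + (1/2)x^4 + 80x^3 - 152x^2 + (2429/6)x - 3/2
check: T g = 120x^3 - 228x^2 + 608x
so T g − 3/2·g = -3x^5 - (3/4)x^4 + (3/4)x + 9/4 = f ✓


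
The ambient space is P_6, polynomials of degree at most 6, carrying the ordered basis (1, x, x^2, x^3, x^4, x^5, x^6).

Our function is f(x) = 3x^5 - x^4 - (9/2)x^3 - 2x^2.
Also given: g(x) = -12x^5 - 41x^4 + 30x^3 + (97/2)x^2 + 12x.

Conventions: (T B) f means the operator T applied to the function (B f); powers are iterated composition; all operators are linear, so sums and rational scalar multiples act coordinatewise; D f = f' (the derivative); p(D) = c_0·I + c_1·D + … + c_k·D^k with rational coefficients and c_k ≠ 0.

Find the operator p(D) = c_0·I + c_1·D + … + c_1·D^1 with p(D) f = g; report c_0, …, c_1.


D^0 f = 3x^5 - x^4 - (9/2)x^3 - 2x^2
D^1 f = 15x^4 - 4x^3 - (27/2)x^2 - 4x
matching coefficients of g against c_0 f + c_1 Df + … from the top degree down determines the c_i
solution: c_0 = -4, c_1 = -3

p(D) = -4·I − 3·D, i.e. c_0 = -4, c_1 = -3


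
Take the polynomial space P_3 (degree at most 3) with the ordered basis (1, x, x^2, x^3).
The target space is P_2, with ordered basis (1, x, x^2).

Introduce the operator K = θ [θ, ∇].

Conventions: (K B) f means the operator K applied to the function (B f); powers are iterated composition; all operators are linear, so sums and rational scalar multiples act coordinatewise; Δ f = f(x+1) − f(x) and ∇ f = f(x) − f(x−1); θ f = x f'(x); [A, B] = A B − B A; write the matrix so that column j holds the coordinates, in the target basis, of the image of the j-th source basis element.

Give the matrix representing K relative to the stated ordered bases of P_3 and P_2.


image of 1: 0
image of x: 0
image of x^2: -2x
image of x^3: -6x^2 + 6x
each image's coordinates form column j of the matrix

the matrix is [[0, 0, 0, 0]; [0, 0, -2, 6]; [0, 0, 0, -6]] (rows listed top to bottom)


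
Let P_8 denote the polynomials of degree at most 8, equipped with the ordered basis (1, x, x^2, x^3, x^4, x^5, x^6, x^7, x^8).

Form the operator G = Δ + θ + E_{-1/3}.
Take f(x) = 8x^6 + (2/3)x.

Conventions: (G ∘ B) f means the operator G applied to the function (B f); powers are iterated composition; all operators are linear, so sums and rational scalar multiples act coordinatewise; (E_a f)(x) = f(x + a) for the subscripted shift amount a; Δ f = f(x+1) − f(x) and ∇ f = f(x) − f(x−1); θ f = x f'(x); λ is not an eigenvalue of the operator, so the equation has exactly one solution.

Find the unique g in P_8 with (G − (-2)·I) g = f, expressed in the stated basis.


write g with unknown coordinates in the stated basis and equate coefficients in (G − (-2)·I) g = f
solving from the highest basis element down gives g = (8/9)x^6 - (4/9)x^5 - (40/21)x^4 - (6040/5103)x^3 + (5968/5103)x^2 + (2671/1458)x + 13751/413343
check: G g = (56/9)x^6 + (8/9)x^5 + (80/21)x^4 + (12080/5103)x^3 - (11936/5103)x^2 - (2185/729)x - 27502/413343
so G g − (-2)·g = 8x^6 + (2/3)x = f ✓

the image equals g(x) = (8/9)x^6 - (4/9)x^5 - (40/21)x^4 - (6040/5103)x^3 + (5968/5103)x^2 + (2671/1458)x + 13751/413343


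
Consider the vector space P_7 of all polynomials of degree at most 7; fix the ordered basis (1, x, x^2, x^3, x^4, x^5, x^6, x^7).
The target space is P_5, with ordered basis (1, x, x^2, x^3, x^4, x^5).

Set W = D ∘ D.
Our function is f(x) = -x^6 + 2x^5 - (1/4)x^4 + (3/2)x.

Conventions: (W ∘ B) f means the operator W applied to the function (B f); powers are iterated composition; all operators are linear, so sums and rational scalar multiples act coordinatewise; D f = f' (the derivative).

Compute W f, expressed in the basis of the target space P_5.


D f = -6x^5 + 10x^4 - x^3 + 3/2
D D f = -30x^4 + 40x^3 - 3x^2

the image equals g(x) = -30x^4 + 40x^3 - 3x^2


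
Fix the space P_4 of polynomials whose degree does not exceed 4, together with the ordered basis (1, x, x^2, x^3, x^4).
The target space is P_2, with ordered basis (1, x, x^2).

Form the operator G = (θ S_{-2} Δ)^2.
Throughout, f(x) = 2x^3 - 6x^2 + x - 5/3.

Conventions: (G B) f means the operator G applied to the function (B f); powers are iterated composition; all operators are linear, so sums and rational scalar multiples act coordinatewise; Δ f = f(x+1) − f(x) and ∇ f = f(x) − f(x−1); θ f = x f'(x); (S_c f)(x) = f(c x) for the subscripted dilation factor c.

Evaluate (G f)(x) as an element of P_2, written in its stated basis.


the result is g(x) = -192x

Δ f = 6x^2 - 6x - 3
S_{-2} Δ f = 24x^2 + 12x - 3
θ S_{-2} Δ f = 48x^2 + 12x
Δ (θ S_{-2} Δ) f = 96x + 60
S_{-2} Δ (θ S_{-2} Δ) f = -192x + 60
θ S_{-2} Δ (θ S_{-2} Δ) f = -192x


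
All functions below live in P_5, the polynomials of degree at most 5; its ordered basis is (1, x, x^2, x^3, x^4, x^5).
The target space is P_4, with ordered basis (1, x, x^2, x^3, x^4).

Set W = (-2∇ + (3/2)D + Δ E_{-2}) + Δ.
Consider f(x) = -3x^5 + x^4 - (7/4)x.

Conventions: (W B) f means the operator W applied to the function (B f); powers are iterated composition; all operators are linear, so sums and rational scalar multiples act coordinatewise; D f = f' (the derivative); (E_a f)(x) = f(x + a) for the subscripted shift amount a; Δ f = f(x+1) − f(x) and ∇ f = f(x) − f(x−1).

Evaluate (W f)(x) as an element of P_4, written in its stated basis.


∇ f = -15x^4 + 34x^3 - 36x^2 + 19x - 23/4
(-2∇) f = 30x^4 - 68x^3 + 72x^2 - 38x + 23/2
D f = -15x^4 + 4x^3 - 7/4
((3/2)D) f = -(45/2)x^4 + 6x^3 - 21/8
E_{-2} f = -3x^5 + 31x^4 - 128x^3 + 264x^2 - (1095/4)x + 231/2
Δ E_{-2} f = -15x^4 + 94x^3 - 228x^2 + 253x - 439/4
(-2∇ + (3/2)D + Δ E_{-2}) f = -(15/2)x^4 + 32x^3 - 156x^2 + 215x - 807/8
Δ f = -15x^4 - 26x^3 - 24x^2 - 11x - 15/4
((-2∇ + (3/2)D + Δ E_{-2}) + Δ) f = -(45/2)x^4 + 6x^3 - 180x^2 + 204x - 837/8

g(x) = -(45/2)x^4 + 6x^3 - 180x^2 + 204x - 837/8


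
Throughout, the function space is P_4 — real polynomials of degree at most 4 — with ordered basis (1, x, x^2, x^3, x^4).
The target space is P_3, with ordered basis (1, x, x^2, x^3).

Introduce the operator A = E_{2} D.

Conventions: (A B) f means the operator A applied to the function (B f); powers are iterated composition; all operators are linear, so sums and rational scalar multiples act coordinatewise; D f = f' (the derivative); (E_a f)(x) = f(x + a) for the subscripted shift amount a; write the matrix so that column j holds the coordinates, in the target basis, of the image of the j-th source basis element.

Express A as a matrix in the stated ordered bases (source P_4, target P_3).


image of 1: 0
image of x: 1
image of x^2: 2x + 4
image of x^3: 3x^2 + 12x + 12
image of x^4: 4x^3 + 24x^2 + 48x + 32
each image's coordinates form column j of the matrix

the matrix is [[0, 1, 4, 12, 32]; [0, 0, 2, 12, 48]; [0, 0, 0, 3, 24]; [0, 0, 0, 0, 4]] (rows listed top to bottom)


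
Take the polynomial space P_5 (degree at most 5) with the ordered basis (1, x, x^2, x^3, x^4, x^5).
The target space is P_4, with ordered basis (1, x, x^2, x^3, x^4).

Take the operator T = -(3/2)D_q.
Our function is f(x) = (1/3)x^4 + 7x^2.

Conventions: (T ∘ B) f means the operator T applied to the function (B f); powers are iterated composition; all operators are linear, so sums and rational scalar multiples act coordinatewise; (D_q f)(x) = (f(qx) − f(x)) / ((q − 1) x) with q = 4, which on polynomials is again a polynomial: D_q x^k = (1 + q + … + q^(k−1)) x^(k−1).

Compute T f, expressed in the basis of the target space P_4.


g(x) = -(85/2)x^3 - (105/2)x

D_q f = (85/3)x^3 + 35x
(-(3/2)D_q) f = -(85/2)x^3 - (105/2)x


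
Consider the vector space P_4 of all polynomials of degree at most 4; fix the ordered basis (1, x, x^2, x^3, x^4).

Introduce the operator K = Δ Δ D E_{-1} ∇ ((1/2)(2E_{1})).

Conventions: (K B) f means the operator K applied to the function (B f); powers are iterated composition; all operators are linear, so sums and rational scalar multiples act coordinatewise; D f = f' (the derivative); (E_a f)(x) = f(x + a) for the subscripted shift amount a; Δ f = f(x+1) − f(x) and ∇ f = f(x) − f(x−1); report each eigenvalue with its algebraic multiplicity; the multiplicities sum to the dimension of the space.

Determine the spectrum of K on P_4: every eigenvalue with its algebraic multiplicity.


λ = 0 (multiplicity 5)

image of 1: 0
image of x: 0
image of x^2: 0
image of x^3: 0
image of x^4: 24
the matrix is upper triangular; its diagonal is (0, 0, 0, 0, 0)
for a triangular matrix the eigenvalues are the diagonal entries, with algebraic multiplicity their repetition count


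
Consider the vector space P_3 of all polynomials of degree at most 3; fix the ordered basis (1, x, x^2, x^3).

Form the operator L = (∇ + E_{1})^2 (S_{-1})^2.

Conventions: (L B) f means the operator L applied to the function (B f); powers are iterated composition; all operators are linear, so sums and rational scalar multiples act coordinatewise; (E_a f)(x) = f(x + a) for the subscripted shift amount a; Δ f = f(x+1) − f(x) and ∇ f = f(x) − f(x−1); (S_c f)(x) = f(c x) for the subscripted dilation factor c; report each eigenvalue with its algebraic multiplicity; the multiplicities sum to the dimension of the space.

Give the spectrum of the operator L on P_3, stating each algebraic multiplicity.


λ = 1 (multiplicity 4)

image of 1: 1
image of x: x + 4
image of x^2: x^2 + 8x + 8
image of x^3: x^3 + 12x^2 + 24x + 4
the matrix is upper triangular; its diagonal is (1, 1, 1, 1)
for a triangular matrix the eigenvalues are the diagonal entries, with algebraic multiplicity their repetition count


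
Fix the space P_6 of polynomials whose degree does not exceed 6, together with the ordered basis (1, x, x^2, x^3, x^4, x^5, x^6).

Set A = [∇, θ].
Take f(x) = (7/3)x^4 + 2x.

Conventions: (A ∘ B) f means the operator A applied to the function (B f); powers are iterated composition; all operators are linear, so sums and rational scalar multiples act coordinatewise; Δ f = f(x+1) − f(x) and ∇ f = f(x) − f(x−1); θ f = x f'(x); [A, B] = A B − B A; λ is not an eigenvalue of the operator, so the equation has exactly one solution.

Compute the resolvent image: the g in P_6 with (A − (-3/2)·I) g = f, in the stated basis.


the image equals g(x) = (14/9)x^4 - (112/27)x^3 + (560/27)x^2 - (4484/81)x + 18712/243

write g with unknown coordinates in the stated basis and equate coefficients in (A − (-3/2)·I) g = f
solving from the highest basis element down gives g = (14/9)x^4 - (112/27)x^3 + (560/27)x^2 - (4484/81)x + 18712/243
check: A g = (56/9)x^3 - (280/9)x^2 + (2296/27)x - 9356/81
so A g − (-3/2)·g = (7/3)x^4 + 2x = f ✓


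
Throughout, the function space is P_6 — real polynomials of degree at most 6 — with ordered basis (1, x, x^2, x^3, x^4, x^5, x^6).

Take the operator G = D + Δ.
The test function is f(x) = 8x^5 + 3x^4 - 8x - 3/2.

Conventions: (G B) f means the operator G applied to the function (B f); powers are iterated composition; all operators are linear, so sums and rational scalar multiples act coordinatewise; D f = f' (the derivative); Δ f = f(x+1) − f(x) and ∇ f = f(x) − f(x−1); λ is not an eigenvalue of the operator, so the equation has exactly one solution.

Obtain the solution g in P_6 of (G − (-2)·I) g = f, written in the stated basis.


write g with unknown coordinates in the stated basis and equate coefficients in (G − (-2)·I) g = f
solving from the highest basis element down gives g = 4x^5 - (37/2)x^4 + 54x^3 - (253/2)x^2 + 195x - 609/4
check: G g = 40x^4 - 108x^3 + 253x^2 - 398x + 303
so G g − (-2)·g = 8x^5 + 3x^4 - 8x - 3/2 = f ✓

the image equals g(x) = 4x^5 - (37/2)x^4 + 54x^3 - (253/2)x^2 + 195x - 609/4


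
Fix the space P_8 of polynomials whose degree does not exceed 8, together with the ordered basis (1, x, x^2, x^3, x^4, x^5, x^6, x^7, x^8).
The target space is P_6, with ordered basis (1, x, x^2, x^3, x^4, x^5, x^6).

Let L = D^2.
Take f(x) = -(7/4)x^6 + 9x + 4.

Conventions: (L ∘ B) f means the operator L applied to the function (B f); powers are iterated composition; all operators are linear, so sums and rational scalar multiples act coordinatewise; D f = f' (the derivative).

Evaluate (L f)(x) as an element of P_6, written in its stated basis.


D f = -(21/2)x^5 + 9
D D f = -(105/2)x^4

the result is g(x) = -(105/2)x^4


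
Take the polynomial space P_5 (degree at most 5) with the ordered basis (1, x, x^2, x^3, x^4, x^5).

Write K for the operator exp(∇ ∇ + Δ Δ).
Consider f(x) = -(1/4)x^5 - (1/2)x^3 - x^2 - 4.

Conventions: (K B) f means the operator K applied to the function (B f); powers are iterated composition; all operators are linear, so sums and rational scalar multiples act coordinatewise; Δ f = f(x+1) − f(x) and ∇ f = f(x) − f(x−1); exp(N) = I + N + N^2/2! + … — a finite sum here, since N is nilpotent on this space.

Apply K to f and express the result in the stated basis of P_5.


the result is g(x) = -(1/4)x^5 - (21/2)x^3 - x^2 - 101x - 8

order-1 term: -10x^3 - 41x - 4
order-2 term: -60x
the series for exp(∇ ∇ + Δ Δ) f terminates at order 2
exp(∇ ∇ + Δ Δ) f = -(1/4)x^5 - (21/2)x^3 - x^2 - 101x - 8


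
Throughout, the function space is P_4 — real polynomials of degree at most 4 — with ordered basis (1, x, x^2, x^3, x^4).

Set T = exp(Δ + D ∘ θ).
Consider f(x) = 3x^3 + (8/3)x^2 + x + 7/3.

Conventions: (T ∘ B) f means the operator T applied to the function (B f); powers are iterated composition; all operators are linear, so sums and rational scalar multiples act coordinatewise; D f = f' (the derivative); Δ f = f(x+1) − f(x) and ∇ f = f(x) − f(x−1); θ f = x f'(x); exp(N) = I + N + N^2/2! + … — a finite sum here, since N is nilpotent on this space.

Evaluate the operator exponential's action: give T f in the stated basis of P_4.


the image equals g(x) = 3x^3 + (116/3)x^2 + 134x + 125

order-1 term: 36x^2 + 25x + 23/3
order-2 term: 108x + 43
order-3 term: 72
the series for exp(Δ + D ∘ θ) f terminates at order 3
exp(Δ + D ∘ θ) f = 3x^3 + (116/3)x^2 + 134x + 125


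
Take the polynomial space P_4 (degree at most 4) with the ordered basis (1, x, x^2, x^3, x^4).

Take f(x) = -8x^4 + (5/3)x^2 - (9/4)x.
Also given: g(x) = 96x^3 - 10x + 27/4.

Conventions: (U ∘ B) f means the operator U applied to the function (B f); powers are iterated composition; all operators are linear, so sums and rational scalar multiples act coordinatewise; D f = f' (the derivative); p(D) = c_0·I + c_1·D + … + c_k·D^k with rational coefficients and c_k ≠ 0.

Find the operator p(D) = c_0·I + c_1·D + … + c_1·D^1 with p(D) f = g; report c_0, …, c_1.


D^0 f = -8x^4 + (5/3)x^2 - (9/4)x
D^1 f = -32x^3 + (10/3)x - 9/4
matching coefficients of g against c_0 f + c_1 Df + … from the top degree down determines the c_i
solution: c_0 = 0, c_1 = -3

c_0 = 0, c_1 = -3


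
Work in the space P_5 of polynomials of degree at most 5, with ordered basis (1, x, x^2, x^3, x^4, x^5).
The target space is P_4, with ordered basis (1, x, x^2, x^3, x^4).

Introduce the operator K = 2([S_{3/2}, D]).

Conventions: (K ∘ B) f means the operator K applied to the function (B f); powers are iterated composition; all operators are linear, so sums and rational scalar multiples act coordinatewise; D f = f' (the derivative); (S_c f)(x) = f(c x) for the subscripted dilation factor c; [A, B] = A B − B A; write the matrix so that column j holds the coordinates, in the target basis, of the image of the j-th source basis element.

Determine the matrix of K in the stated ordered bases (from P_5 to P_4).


image of 1: 0
image of x: -1
image of x^2: -3x
image of x^3: -(27/4)x^2
image of x^4: -(27/2)x^3
image of x^5: -(405/16)x^4
each image's coordinates form column j of the matrix

the matrix is [[0, -1, 0, 0, 0, 0]; [0, 0, -3, 0, 0, 0]; [0, 0, 0, -27/4, 0, 0]; [0, 0, 0, 0, -27/2, 0]; [0, 0, 0, 0, 0, -405/16]] (rows listed top to bottom)


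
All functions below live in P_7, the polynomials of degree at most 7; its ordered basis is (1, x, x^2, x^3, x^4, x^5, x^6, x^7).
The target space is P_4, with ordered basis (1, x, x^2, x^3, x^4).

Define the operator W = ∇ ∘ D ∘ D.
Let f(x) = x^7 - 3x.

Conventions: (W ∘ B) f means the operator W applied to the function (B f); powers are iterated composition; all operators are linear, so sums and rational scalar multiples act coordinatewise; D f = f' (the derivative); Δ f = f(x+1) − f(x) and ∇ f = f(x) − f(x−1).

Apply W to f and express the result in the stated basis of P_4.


D f = 7x^6 - 3
D D f = 42x^5
∇ (D ∘ D) f = 210x^4 - 420x^3 + 420x^2 - 210x + 42

g(x) = 210x^4 - 420x^3 + 420x^2 - 210x + 42


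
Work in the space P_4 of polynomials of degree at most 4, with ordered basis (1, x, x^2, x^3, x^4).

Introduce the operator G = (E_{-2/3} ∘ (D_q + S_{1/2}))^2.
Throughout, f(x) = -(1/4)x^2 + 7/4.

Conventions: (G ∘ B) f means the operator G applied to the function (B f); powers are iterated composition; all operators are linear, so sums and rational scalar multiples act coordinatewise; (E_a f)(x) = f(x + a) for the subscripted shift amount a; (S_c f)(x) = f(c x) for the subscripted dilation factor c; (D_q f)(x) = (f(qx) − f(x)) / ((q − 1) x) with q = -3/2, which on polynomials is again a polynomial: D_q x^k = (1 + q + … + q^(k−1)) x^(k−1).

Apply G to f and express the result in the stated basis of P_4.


D_q f = (1/8)x
S_{1/2} f = -(1/16)x^2 + 7/4
(D_q + S_{1/2}) f = -(1/16)x^2 + (1/8)x + 7/4
E_{-2/3} (D_q + S_{1/2}) f = -(1/16)x^2 + (5/24)x + 59/36
D_q (E_{-2/3} ∘ (D_q + S_{1/2})) f = (1/32)x + 5/24
S_{1/2} (E_{-2/3} ∘ (D_q + S_{1/2})) f = -(1/64)x^2 + (5/48)x + 59/36
(D_q + S_{1/2}) (E_{-2/3} ∘ (D_q + S_{1/2})) f = -(1/64)x^2 + (13/96)x + 133/72
E_{-2/3} (D_q + S_{1/2}) (E_{-2/3} ∘ (D_q + S_{1/2})) f = -(1/64)x^2 + (5/32)x + 7/4

g(x) = -(1/64)x^2 + (5/32)x + 7/4


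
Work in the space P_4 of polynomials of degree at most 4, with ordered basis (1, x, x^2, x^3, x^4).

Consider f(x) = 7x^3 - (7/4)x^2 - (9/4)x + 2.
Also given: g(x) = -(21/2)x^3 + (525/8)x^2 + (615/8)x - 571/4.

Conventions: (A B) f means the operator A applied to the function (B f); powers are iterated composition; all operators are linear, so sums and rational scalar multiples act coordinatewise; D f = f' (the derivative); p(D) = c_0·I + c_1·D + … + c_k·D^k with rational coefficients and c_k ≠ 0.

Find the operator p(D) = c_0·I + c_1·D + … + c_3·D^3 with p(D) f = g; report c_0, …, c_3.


c_0 = -3/2, c_1 = 3, c_2 = 2, c_3 = -3

D^0 f = 7x^3 - (7/4)x^2 - (9/4)x + 2
D^1 f = 21x^2 - (7/2)x - 9/4
D^2 f = 42x - 7/2
D^3 f = 42
matching coefficients of g against c_0 f + c_1 Df + … from the top degree down determines the c_i
solution: c_0 = -3/2, c_1 = 3, c_2 = 2, c_3 = -3


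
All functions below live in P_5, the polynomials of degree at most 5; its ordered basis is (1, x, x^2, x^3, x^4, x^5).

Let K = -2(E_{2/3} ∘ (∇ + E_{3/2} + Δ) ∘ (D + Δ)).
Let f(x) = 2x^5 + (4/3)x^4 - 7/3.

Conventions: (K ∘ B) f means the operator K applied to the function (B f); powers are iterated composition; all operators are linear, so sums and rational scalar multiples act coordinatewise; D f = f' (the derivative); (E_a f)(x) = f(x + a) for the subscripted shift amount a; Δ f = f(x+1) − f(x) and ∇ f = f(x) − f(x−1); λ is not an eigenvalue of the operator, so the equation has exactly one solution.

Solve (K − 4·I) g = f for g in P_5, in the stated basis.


g(x) = -(1/2)x^5 + (13/6)x^4 + (71/2)x^3 - (463/6)x^2 - (175097/216)x + 353377/864

write g with unknown coordinates in the stated basis and equate coefficients in (K − 4·I) g = f
solving from the highest basis element down gives g = -(1/2)x^5 + (13/6)x^4 + (71/2)x^3 - (463/6)x^2 - (175097/216)x + 353377/864
check: K g = 10x^4 + 142x^3 - (926/3)x^2 - (175097/54)x + 352873/216
so K g − 4·g = 2x^5 + (4/3)x^4 - 7/3 = f ✓


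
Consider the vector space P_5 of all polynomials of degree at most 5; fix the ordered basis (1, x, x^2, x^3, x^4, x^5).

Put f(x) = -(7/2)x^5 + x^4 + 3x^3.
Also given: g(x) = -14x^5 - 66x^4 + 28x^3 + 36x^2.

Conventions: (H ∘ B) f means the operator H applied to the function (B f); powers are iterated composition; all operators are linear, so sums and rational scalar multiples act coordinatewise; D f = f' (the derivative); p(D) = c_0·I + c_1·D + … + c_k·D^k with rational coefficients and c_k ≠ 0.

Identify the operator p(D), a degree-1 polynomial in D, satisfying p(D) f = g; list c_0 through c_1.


p(D) = 4·I + 4·D, i.e. c_0 = 4, c_1 = 4

D^0 f = -(7/2)x^5 + x^4 + 3x^3
D^1 f = -(35/2)x^4 + 4x^3 + 9x^2
matching coefficients of g against c_0 f + c_1 Df + … from the top degree down determines the c_i
solution: c_0 = 4, c_1 = 4


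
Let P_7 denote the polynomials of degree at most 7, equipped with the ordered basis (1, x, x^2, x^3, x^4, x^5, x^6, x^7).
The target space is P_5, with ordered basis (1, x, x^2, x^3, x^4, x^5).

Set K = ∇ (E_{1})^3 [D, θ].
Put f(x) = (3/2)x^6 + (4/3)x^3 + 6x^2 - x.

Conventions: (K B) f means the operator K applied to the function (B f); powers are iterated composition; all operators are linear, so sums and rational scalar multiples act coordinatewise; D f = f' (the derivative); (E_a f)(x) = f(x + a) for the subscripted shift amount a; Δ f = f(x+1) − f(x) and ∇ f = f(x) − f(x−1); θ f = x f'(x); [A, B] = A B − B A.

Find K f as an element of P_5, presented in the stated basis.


g(x) = 45x^4 + 450x^3 + 1710x^2 + 2933x + 1931

θ f = 9x^6 + 4x^3 + 12x^2 - x
D θ f = 54x^5 + 12x^2 + 24x - 1
D f = 9x^5 + 4x^2 + 12x - 1
θ D f = 45x^5 + 8x^2 + 12x
[D, θ] f = 9x^5 + 4x^2 + 12x - 1
E_{1} [D, θ] f = 9x^5 + 45x^4 + 90x^3 + 94x^2 + 65x + 24
E_{1} E_{1} [D, θ] f = 9x^5 + 90x^4 + 360x^3 + 724x^2 + 748x + 327
E_{1} E_{1} E_{1} [D, θ] f = 9x^5 + 135x^4 + 810x^3 + 2434x^2 + 3681x + 2258
∇ (E_{1})^3 [D, θ] f = 45x^4 + 450x^3 + 1710x^2 + 2933x + 1931


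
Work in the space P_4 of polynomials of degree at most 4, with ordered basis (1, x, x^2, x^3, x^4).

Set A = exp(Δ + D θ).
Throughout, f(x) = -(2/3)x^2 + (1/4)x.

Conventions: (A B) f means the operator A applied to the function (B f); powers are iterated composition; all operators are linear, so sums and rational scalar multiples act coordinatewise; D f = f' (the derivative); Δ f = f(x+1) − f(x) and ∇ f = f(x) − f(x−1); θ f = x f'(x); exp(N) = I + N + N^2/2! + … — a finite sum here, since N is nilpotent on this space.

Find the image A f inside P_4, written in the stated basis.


order-1 term: -4x - 1/6
order-2 term: -4
the series for exp(Δ + D θ) f terminates at order 2
exp(Δ + D θ) f = -(2/3)x^2 - (15/4)x - 25/6

g(x) = -(2/3)x^2 - (15/4)x - 25/6


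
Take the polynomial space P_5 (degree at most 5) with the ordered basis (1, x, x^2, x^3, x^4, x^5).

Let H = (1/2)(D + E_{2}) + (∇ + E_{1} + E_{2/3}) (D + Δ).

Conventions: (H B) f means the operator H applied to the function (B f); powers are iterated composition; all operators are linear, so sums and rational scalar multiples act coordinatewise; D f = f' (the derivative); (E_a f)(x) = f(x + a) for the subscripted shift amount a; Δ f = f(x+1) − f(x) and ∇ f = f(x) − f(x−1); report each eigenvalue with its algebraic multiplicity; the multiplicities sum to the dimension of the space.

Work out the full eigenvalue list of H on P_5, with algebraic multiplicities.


λ = 1/2 (multiplicity 6)

image of 1: 1/2
image of x: (1/2)x + 11/2
image of x^2: (1/2)x^2 + 11x + 44/3
image of x^3: (1/2)x^3 + (33/2)x^2 + 44x + 50/3
image of x^4: (1/2)x^4 + 22x^3 + 88x^2 + (200/3)x + 1126/27
image of x^5: (1/2)x^5 + (55/2)x^4 + (440/3)x^3 + (500/3)x^2 + (5630/27)x + 4918/81
the matrix is upper triangular; its diagonal is (1/2, 1/2, 1/2, 1/2, 1/2, 1/2)
for a triangular matrix the eigenvalues are the diagonal entries, with algebraic multiplicity their repetition count


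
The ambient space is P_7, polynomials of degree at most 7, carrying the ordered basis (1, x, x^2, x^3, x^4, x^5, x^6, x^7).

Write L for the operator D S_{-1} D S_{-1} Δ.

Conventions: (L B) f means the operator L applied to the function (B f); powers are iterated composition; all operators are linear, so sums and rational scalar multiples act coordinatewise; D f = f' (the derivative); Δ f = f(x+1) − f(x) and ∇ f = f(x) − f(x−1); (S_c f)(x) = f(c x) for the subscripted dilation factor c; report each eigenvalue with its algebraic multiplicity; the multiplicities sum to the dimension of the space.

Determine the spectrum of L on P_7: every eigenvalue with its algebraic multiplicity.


image of 1: 0
image of x: 0
image of x^2: 0
image of x^3: -6
image of x^4: -24x - 12
image of x^5: -60x^2 - 60x - 20
image of x^6: -120x^3 - 180x^2 - 120x - 30
image of x^7: -210x^4 - 420x^3 - 420x^2 - 210x - 42
the matrix is upper triangular; its diagonal is (0, 0, 0, 0, 0, 0, 0, 0)
for a triangular matrix the eigenvalues are the diagonal entries, with algebraic multiplicity their repetition count

λ = 0 (multiplicity 8)


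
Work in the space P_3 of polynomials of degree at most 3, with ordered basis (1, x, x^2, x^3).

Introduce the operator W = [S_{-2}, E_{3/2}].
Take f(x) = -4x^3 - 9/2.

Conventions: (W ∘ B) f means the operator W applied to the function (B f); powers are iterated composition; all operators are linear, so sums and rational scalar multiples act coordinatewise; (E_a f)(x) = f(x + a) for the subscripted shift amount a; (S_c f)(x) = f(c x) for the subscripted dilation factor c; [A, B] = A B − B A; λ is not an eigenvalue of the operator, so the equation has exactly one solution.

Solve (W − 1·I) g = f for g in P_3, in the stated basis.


write g with unknown coordinates in the stated basis and equate coefficients in (W − 1·I) g = f
solving from the highest basis element down gives g = 4x^3 + 216x^2 - 3726x - 18099
check: W g = 216x^2 - 3726x - 36207/2
so W g − 1·g = -4x^3 - 9/2 = f ✓

g(x) = 4x^3 + 216x^2 - 3726x - 18099


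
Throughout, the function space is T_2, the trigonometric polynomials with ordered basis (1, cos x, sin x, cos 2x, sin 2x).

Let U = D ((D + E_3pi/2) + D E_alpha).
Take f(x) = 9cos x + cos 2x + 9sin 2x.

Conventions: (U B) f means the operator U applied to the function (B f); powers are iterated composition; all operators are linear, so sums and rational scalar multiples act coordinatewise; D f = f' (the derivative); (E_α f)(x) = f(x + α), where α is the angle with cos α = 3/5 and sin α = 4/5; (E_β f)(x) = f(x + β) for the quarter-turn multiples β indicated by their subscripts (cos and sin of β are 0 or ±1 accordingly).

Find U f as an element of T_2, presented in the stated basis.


g(x) = -(27/5)cos x + (36/5)sin x - (1386/25)cos 2x - (502/25)sin 2x

D f = -9sin x + 18cos 2x - 2sin 2x
E_3pi/2 f = 9sin x - cos 2x - 9sin 2x
(D + E_3pi/2) f = 17cos 2x - 11sin 2x
E_alpha f = (27/5)cos x - (36/5)sin x + (209/25)cos 2x - (87/25)sin 2x
D E_alpha f = -(36/5)cos x - (27/5)sin x - (174/25)cos 2x - (418/25)sin 2x
((D + E_3pi/2) + D E_alpha) f = -(36/5)cos x - (27/5)sin x + (251/25)cos 2x - (693/25)sin 2x
D ((D + E_3pi/2) + D E_alpha) f = -(27/5)cos x + (36/5)sin x - (1386/25)cos 2x - (502/25)sin 2x


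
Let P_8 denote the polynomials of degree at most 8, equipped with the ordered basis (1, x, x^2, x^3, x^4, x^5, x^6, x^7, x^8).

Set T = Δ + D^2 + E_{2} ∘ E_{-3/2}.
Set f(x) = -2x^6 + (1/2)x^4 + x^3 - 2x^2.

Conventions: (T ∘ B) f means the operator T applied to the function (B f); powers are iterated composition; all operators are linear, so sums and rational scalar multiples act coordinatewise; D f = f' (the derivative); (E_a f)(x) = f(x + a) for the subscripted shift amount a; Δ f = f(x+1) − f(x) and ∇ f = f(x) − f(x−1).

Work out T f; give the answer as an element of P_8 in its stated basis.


Δ f = -12x^5 - 30x^4 - 38x^3 - 24x^2 - 11x - 5/2
D f = -12x^5 + 2x^3 + 3x^2 - 4x
D D f = -60x^4 + 6x^2 + 6x - 4
E_{-3/2} f = -2x^6 + 18x^5 - 67x^4 + 133x^3 - (1213/8)x^2 + (777/8)x - 225/8
E_{2} E_{-3/2} f = -2x^6 - 6x^5 - 7x^4 - 3x^3 - (13/8)x^2 - (11/8)x - 3/8
(Δ + D^2 + E_{2} ∘ E_{-3/2}) f = -2x^6 - 18x^5 - 97x^4 - 41x^3 - (157/8)x^2 - (51/8)x - 55/8

g(x) = -2x^6 - 18x^5 - 97x^4 - 41x^3 - (157/8)x^2 - (51/8)x - 55/8
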